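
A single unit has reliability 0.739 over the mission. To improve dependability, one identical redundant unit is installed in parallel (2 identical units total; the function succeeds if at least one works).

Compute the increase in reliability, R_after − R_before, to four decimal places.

0.1929

R_before = 0.739
R_after = 1 − (1 − 0.739)^2 = 0.9319
ΔR = 0.9319 − 0.739 = 0.1929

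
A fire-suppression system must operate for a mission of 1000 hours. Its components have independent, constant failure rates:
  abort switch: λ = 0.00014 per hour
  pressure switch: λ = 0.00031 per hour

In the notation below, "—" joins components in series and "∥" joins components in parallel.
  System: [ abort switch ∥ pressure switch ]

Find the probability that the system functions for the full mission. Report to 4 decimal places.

R(abort switch) = exp(−0.00014 × 1000) = 0.869358
R(pressure switch) = exp(−0.00031 × 1000) = 0.733447
Parallel (abort switch and pressure switch): 1 − (1 − 0.869358)(1 − 0.733447) = 0.9652

0.9652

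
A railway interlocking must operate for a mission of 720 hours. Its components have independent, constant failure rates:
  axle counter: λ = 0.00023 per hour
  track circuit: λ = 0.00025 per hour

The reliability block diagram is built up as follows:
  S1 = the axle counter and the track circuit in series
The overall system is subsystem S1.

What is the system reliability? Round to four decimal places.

0.7078

R(axle counter) = exp(−0.00023 × 720) = 0.847385
R(track circuit) = exp(−0.00025 × 720) = 0.835270
Series (axle counter and track circuit): 0.847385 × 0.835270 = 0.7078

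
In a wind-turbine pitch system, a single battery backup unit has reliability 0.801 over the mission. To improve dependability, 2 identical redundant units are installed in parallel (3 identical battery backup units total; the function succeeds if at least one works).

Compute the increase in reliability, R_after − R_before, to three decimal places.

R_before = 0.801
R_after = 1 − (1 − 0.801)^3 = 0.992
ΔR = 0.992 − 0.801 = 0.191

0.191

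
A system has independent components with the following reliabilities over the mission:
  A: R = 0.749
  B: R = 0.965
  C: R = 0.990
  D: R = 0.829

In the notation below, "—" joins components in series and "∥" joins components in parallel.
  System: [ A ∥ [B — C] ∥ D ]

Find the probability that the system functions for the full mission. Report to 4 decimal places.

0.9981

Series (B and C): 0.965000 × 0.990000 = 0.955350
Parallel (A, [0.955350], and D): 1 − (1 − 0.749000)(1 − 0.955350)(1 − 0.829000) = 0.9981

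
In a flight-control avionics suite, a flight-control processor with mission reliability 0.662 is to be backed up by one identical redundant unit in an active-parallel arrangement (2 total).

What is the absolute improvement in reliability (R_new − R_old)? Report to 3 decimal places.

R_before = 0.662
R_after = 1 − (1 − 0.662)^2 = 0.886
ΔR = 0.886 − 0.662 = 0.224

0.224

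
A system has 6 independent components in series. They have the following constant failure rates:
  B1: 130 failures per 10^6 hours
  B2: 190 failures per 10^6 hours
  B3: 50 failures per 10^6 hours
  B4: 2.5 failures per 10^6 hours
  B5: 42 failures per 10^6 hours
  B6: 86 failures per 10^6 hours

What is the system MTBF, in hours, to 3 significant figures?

Series of exponential components: λ_sys = Σ λ_i
λ_sys = 0.00013 + 0.00019 + 0.000050 + 0.0000025 + 0.000042 + 0.000086 = 5.0050e-04 /h
MTBF = 1 / λ_sys = 2000 h

2000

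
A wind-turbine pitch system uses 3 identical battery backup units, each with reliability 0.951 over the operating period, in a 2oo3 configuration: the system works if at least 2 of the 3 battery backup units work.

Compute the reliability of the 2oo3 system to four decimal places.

R = Σ_{i=2}^{3} C(3,i) p^i (1−p)^{3−i} with p = 0.951
C(3,2)·0.951^2·0.049^1 = 0.132947
C(3,3)·0.951^3·0.049^0 = 0.860085
Sum = 0.9930

0.9930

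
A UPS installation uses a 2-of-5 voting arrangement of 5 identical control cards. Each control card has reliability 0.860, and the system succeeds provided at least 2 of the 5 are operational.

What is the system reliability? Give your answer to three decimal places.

R = Σ_{i=2}^{5} C(5,i) p^i (1−p)^{5−i} with p = 0.860
C(5,2)·0.860^2·0.140^3 = 0.02029
C(5,3)·0.860^3·0.140^2 = 0.12467
C(5,4)·0.860^4·0.140^1 = 0.38291
C(5,5)·0.860^5·0.140^0 = 0.47043
Sum = 0.998

0.998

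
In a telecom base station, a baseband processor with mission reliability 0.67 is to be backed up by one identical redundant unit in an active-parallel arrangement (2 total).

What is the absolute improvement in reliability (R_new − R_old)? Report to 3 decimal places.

R_before = 0.67
R_after = 1 − (1 − 0.67)^2 = 0.891
ΔR = 0.891 − 0.67 = 0.221

0.221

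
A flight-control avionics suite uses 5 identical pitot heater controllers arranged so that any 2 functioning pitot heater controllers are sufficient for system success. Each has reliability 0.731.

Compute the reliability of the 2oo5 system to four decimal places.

R = Σ_{i=2}^{5} C(5,i) p^i (1−p)^{5−i} with p = 0.731
C(5,2)·0.731^2·0.269^3 = 0.104014
C(5,3)·0.731^3·0.269^2 = 0.282655
C(5,4)·0.731^4·0.269^1 = 0.384054
C(5,5)·0.731^5·0.269^0 = 0.208731
Sum = 0.9795

0.9795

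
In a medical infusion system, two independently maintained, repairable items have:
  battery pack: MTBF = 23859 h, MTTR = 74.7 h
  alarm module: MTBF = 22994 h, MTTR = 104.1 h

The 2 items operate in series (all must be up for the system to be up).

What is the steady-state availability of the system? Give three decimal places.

0.992

A(battery pack) = MTBF/(MTBF+MTTR) = 23859/(23859+74.7) = 0.996879
A(alarm module) = MTBF/(MTBF+MTTR) = 22994/(22994+104.1) = 0.995493
Series availability: 0.996879 × 0.995493 = 0.992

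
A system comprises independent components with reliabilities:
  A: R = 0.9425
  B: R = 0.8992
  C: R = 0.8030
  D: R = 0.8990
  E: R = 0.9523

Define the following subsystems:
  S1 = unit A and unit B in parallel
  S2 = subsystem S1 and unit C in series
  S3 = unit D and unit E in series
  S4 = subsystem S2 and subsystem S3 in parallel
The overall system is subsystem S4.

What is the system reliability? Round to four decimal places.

0.9710

Parallel (A and B): 1 − (1 − 0.942500)(1 − 0.899200) = 0.994204
Series ([0.994204] and C): 0.994204 × 0.803000 = 0.798346
Series (D and E): 0.899000 × 0.952300 = 0.856118
Parallel ([0.798346] and [0.856118]): 1 − (1 − 0.798346)(1 − 0.856118) = 0.9710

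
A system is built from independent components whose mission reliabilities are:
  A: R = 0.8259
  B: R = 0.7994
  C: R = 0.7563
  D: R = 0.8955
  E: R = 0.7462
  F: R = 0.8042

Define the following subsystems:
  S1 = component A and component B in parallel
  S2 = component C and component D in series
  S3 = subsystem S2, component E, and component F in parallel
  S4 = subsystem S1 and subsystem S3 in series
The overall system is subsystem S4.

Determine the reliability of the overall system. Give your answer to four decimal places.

0.9496

Parallel (A and B): 1 − (1 − 0.825900)(1 − 0.799400) = 0.965076
Series (C and D): 0.756300 × 0.895500 = 0.677267
Parallel ([0.677267], E, and F): 1 − (1 − 0.677267)(1 − 0.746200)(1 − 0.804200) = 0.983962
Series ([0.965076] and [0.983962]): 0.965076 × 0.983962 = 0.9496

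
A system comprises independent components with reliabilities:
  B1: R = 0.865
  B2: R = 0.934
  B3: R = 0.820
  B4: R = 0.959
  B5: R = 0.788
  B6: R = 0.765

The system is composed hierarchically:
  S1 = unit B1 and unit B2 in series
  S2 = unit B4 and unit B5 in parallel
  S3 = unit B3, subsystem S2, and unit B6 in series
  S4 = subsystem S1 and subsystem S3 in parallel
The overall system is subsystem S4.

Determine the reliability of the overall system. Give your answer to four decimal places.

0.9274

Series (B1 and B2): 0.865000 × 0.934000 = 0.807910
Parallel (B4 and B5): 1 − (1 − 0.959000)(1 − 0.788000) = 0.991308
Series (B3, [0.991308], and B6): 0.820000 × 0.991308 × 0.765000 = 0.621848
Parallel ([0.807910] and [0.621848]): 1 − (1 − 0.807910)(1 − 0.621848) = 0.9274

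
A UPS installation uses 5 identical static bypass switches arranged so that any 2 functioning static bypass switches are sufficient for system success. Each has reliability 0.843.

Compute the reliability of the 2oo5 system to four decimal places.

R = Σ_{i=2}^{5} C(5,i) p^i (1−p)^{5−i} with p = 0.843
C(5,2)·0.843^2·0.157^3 = 0.027501
C(5,3)·0.843^3·0.157^2 = 0.147667
C(5,4)·0.843^4·0.157^1 = 0.396442
C(5,5)·0.843^5·0.157^0 = 0.425734
Sum = 0.9973

0.9973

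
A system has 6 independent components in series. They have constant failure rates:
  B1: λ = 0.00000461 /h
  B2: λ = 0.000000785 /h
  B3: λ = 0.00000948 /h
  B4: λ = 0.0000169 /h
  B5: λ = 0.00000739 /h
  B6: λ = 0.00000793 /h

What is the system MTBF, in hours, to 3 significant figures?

Series of exponential components: λ_sys = Σ λ_i
λ_sys = 0.00000461 + 0.000000785 + 0.00000948 + 0.0000169 + 0.00000739 + 0.00000793 = 4.7095e-05 /h
MTBF = 1 / λ_sys = 21200 h

21200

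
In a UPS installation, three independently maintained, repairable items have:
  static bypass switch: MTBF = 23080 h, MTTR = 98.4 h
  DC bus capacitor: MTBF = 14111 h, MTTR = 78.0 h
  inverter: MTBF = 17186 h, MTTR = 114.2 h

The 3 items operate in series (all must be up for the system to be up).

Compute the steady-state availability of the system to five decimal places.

0.98374

A(static bypass switch) = MTBF/(MTBF+MTTR) = 23080/(23080+98.4) = 0.995755
A(DC bus capacitor) = MTBF/(MTBF+MTTR) = 14111/(14111+78.0) = 0.994503
A(inverter) = MTBF/(MTBF+MTTR) = 17186/(17186+114.2) = 0.993399
Series availability: 0.995755 × 0.994503 × 0.993399 = 0.98374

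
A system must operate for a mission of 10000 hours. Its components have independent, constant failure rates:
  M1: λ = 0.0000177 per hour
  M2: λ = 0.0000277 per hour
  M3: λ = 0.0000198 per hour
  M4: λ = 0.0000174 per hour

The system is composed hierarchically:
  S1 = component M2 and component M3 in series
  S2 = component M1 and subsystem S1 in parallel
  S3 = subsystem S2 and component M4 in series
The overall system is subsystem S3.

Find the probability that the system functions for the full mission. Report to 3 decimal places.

0.789

R(M1) = exp(−0.0000177 × 10000) = 0.83778
R(M2) = exp(−0.0000277 × 10000) = 0.75805
R(M3) = exp(−0.0000198 × 10000) = 0.82037
R(M4) = exp(−0.0000174 × 10000) = 0.84030
Series (M2 and M3): 0.75805 × 0.82037 = 0.62188
Parallel (M1 and [0.62188]): 1 − (1 − 0.83778)(1 − 0.62188) = 0.93866
Series ([0.93866] and M4): 0.93866 × 0.84030 = 0.789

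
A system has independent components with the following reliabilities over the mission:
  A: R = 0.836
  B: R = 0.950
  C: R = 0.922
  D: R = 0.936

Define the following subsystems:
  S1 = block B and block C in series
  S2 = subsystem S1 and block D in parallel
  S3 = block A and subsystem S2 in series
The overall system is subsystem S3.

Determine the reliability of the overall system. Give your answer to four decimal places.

0.8294

Series (B and C): 0.950000 × 0.922000 = 0.875900
Parallel ([0.875900] and D): 1 − (1 − 0.875900)(1 − 0.936000) = 0.992058
Series (A and [0.992058]): 0.836000 × 0.992058 = 0.8294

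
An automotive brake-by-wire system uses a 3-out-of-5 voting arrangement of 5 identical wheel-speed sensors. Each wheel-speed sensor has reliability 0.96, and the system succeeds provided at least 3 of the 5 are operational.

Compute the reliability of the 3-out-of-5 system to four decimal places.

0.9994

R = Σ_{i=3}^{5} C(5,i) p^i (1−p)^{5−i} with p = 0.96
C(5,3)·0.96^3·0.04^2 = 0.014156
C(5,4)·0.96^4·0.04^1 = 0.169869
C(5,5)·0.96^5·0.04^0 = 0.815373
Sum = 0.9994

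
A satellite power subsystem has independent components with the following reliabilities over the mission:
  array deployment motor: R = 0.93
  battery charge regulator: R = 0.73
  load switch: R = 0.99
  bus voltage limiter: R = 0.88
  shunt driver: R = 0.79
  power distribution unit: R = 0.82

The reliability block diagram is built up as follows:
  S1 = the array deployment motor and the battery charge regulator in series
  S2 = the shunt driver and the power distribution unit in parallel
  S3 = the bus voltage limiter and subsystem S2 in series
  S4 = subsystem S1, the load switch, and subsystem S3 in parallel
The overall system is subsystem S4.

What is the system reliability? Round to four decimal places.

Series (array deployment motor and battery charge regulator): 0.930000 × 0.730000 = 0.678900
Parallel (shunt driver and power distribution unit): 1 − (1 − 0.790000)(1 − 0.820000) = 0.962200
Series (bus voltage limiter and [0.962200]): 0.880000 × 0.962200 = 0.846736
Parallel ([0.678900], load switch, and [0.846736]): 1 − (1 − 0.678900)(1 − 0.990000)(1 − 0.846736) = 0.9995

0.9995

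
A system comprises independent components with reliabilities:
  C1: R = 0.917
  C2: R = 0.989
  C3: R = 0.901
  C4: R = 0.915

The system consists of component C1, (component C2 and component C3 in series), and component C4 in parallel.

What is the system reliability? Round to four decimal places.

0.9992

Series (C2 and C3): 0.989000 × 0.901000 = 0.891089
Parallel (C1, [0.891089], and C4): 1 − (1 − 0.917000)(1 − 0.891089)(1 − 0.915000) = 0.9992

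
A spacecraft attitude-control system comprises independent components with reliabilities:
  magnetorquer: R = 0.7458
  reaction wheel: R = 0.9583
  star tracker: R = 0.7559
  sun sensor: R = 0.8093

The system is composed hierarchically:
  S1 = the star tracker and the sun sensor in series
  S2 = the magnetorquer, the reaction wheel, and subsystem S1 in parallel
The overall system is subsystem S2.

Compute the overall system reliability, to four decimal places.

0.9959

Series (star tracker and sun sensor): 0.755900 × 0.809300 = 0.611750
Parallel (magnetorquer, reaction wheel, and [0.611750]): 1 − (1 − 0.745800)(1 − 0.958300)(1 − 0.611750) = 0.9959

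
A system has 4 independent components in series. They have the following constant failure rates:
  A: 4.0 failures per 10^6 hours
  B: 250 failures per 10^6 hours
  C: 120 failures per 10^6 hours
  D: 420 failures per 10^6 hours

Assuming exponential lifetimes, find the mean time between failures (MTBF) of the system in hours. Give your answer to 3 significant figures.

Series of exponential components: λ_sys = Σ λ_i
λ_sys = 0.0000040 + 0.00025 + 0.00012 + 0.00042 = 7.9400e-04 /h
MTBF = 1 / λ_sys = 1260 h

1260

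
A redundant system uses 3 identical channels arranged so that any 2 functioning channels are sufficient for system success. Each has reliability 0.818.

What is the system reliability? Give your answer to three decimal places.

0.913

R = Σ_{i=2}^{3} C(3,i) p^i (1−p)^{3−i} with p = 0.818
C(3,2)·0.818^2·0.182^1 = 0.36534
C(3,3)·0.818^3·0.182^0 = 0.54734
Sum = 0.913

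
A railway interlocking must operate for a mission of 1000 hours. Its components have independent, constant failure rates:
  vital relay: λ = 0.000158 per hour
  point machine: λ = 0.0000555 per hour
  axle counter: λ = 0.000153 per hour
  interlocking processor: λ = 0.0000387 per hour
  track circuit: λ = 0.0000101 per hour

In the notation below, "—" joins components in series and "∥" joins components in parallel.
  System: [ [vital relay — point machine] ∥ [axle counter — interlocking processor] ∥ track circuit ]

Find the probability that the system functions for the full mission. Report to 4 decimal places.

R(vital relay) = exp(−0.000158 × 1000) = 0.853850
R(point machine) = exp(−0.0000555 × 1000) = 0.946012
R(axle counter) = exp(−0.000153 × 1000) = 0.858130
R(interlocking processor) = exp(−0.0000387 × 1000) = 0.962039
R(track circuit) = exp(−0.0000101 × 1000) = 0.989951
Series (vital relay and point machine): 0.853850 × 0.946012 = 0.807752
Series (axle counter and interlocking processor): 0.858130 × 0.962039 = 0.825555
Parallel ([0.807752], [0.825555], and track circuit): 1 − (1 − 0.807752)(1 − 0.825555)(1 − 0.989951) = 0.9997

0.9997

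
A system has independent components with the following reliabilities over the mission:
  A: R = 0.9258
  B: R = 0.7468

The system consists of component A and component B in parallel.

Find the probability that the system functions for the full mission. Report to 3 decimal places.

Parallel (A and B): 1 − (1 − 0.92580)(1 − 0.74680) = 0.981

0.981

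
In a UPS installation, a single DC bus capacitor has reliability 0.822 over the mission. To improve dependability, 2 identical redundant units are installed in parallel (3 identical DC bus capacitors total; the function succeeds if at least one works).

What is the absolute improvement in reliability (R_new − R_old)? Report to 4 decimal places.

0.1724

R_before = 0.822
R_after = 1 − (1 − 0.822)^3 = 0.9944
ΔR = 0.9944 − 0.822 = 0.1724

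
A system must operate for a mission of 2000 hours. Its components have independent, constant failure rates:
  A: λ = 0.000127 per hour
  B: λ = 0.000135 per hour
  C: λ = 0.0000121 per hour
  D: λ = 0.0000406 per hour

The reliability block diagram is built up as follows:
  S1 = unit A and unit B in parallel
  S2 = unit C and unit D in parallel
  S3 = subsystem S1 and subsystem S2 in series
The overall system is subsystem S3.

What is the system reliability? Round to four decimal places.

0.9452

R(A) = exp(−0.000127 × 2000) = 0.775692
R(B) = exp(−0.000135 × 2000) = 0.763379
R(C) = exp(−0.0000121 × 2000) = 0.976090
R(D) = exp(−0.0000406 × 2000) = 0.922009
Parallel (A and B): 1 − (1 − 0.775692)(1 − 0.763379) = 0.946924
Parallel (C and D): 1 − (1 − 0.976090)(1 − 0.922009) = 0.998135
Series ([0.946924] and [0.998135]): 0.946924 × 0.998135 = 0.9452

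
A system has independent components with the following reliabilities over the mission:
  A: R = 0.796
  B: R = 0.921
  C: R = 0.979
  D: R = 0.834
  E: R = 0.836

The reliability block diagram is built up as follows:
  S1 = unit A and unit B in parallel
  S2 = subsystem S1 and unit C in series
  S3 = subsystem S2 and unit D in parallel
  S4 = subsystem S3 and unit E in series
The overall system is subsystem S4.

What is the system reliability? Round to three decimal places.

Parallel (A and B): 1 − (1 − 0.79600)(1 − 0.92100) = 0.98388
Series ([0.98388] and C): 0.98388 × 0.97900 = 0.96322
Parallel ([0.96322] and D): 1 − (1 − 0.96322)(1 − 0.83400) = 0.99389
Series ([0.99389] and E): 0.99389 × 0.83600 = 0.831

0.831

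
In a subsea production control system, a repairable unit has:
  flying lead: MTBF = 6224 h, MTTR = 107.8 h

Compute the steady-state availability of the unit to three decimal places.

A(flying lead) = MTBF/(MTBF+MTTR) = 6224/(6224+107.8) = 0.983

0.983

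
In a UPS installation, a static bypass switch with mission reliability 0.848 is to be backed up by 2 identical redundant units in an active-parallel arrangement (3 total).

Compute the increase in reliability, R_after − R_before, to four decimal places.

0.1485

R_before = 0.848
R_after = 1 − (1 − 0.848)^3 = 0.9965
ΔR = 0.9965 − 0.848 = 0.1485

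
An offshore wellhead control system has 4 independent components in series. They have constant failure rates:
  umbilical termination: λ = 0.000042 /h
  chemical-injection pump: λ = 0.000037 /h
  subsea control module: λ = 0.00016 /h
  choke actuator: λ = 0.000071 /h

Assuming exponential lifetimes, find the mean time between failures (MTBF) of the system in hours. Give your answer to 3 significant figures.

Series of exponential components: λ_sys = Σ λ_i
λ_sys = 0.000042 + 0.000037 + 0.00016 + 0.000071 = 3.1000e-04 /h
MTBF = 1 / λ_sys = 3230 h

3230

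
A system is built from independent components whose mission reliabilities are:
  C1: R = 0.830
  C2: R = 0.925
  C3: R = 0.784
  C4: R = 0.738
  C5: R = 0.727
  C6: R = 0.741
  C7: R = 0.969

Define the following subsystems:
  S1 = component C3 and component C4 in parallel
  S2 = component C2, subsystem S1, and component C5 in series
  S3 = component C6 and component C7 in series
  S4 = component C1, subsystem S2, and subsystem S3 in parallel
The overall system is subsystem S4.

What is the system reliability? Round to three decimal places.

0.982

Parallel (C3 and C4): 1 − (1 − 0.78400)(1 − 0.73800) = 0.94341
Series (C2, [0.94341], and C5): 0.92500 × 0.94341 × 0.72700 = 0.63442
Series (C6 and C7): 0.74100 × 0.96900 = 0.71803
Parallel (C1, [0.63442], and [0.71803]): 1 − (1 − 0.83000)(1 − 0.63442)(1 − 0.71803) = 0.982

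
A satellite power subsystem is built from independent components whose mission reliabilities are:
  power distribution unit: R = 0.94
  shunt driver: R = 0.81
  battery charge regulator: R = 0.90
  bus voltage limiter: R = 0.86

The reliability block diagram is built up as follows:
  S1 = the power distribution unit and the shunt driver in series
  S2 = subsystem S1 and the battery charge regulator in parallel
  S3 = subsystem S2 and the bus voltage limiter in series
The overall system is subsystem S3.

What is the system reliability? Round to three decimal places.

Series (power distribution unit and shunt driver): 0.94000 × 0.81000 = 0.76140
Parallel ([0.76140] and battery charge regulator): 1 − (1 − 0.76140)(1 − 0.90000) = 0.97614
Series ([0.97614] and bus voltage limiter): 0.97614 × 0.86000 = 0.839

0.839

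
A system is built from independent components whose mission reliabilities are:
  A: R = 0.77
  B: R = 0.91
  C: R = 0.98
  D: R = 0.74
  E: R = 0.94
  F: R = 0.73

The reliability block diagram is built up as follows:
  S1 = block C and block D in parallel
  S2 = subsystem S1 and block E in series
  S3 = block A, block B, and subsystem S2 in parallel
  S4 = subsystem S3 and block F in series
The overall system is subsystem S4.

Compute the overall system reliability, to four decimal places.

0.7290

Parallel (C and D): 1 − (1 − 0.980000)(1 − 0.740000) = 0.994800
Series ([0.994800] and E): 0.994800 × 0.940000 = 0.935112
Parallel (A, B, and [0.935112]): 1 − (1 − 0.770000)(1 − 0.910000)(1 − 0.935112) = 0.998657
Series ([0.998657] and F): 0.998657 × 0.730000 = 0.7290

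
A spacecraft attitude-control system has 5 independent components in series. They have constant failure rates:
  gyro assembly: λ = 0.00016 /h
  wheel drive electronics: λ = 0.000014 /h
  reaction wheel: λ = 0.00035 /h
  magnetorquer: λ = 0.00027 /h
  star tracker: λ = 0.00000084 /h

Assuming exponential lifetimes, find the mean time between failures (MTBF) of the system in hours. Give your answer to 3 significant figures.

Series of exponential components: λ_sys = Σ λ_i
λ_sys = 0.00016 + 0.000014 + 0.00035 + 0.00027 + 0.00000084 = 7.9484e-04 /h
MTBF = 1 / λ_sys = 1260 h

1260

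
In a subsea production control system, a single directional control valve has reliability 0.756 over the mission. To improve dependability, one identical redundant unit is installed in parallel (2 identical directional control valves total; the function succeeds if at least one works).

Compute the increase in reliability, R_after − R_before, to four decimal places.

0.1845

R_before = 0.756
R_after = 1 − (1 − 0.756)^2 = 0.9405
ΔR = 0.9405 − 0.756 = 0.1845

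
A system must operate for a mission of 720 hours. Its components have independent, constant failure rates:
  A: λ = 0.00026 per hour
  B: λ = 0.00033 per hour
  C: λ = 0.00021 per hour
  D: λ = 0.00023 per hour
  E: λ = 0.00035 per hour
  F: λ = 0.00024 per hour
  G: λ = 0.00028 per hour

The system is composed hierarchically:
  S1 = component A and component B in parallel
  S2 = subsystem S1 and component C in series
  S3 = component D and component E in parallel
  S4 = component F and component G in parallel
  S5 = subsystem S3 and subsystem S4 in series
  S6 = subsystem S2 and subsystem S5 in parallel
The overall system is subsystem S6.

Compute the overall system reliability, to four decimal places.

R(A) = exp(−0.00026 × 720) = 0.829278
R(B) = exp(−0.00033 × 720) = 0.788518
R(C) = exp(−0.00021 × 720) = 0.859676
R(D) = exp(−0.00023 × 720) = 0.847385
R(E) = exp(−0.00035 × 720) = 0.777245
R(F) = exp(−0.00024 × 720) = 0.841306
R(G) = exp(−0.00028 × 720) = 0.817422
Parallel (A and B): 1 − (1 − 0.829278)(1 − 0.788518) = 0.963895
Series ([0.963895] and C): 0.963895 × 0.859676 = 0.828637
Parallel (D and E): 1 − (1 − 0.847385)(1 − 0.777245) = 0.966004
Parallel (F and G): 1 − (1 − 0.841306)(1 − 0.817422) = 0.971026
Series ([0.966004] and [0.971026]): 0.966004 × 0.971026 = 0.938015
Parallel ([0.828637] and [0.938015]): 1 − (1 − 0.828637)(1 − 0.938015) = 0.9894

0.9894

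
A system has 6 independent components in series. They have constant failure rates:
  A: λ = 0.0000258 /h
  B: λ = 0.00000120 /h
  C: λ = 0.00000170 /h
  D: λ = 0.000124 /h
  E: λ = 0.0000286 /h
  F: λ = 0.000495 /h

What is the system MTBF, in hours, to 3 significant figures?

Series of exponential components: λ_sys = Σ λ_i
λ_sys = 0.0000258 + 0.00000120 + 0.00000170 + 0.000124 + 0.0000286 + 0.000495 = 6.7630e-04 /h
MTBF = 1 / λ_sys = 1480 h

1480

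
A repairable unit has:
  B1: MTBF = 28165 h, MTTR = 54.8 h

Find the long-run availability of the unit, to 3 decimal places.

0.998

A(B1) = MTBF/(MTBF+MTTR) = 28165/(28165+54.8) = 0.998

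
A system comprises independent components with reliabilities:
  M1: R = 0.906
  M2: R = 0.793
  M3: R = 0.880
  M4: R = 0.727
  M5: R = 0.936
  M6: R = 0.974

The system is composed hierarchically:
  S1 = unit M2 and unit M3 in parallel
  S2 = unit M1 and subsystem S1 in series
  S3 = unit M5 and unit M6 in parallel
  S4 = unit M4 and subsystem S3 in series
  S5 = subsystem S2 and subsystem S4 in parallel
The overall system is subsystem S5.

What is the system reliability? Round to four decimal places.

0.9681

Parallel (M2 and M3): 1 − (1 − 0.793000)(1 − 0.880000) = 0.975160
Series (M1 and [0.975160]): 0.906000 × 0.975160 = 0.883495
Parallel (M5 and M6): 1 − (1 − 0.936000)(1 − 0.974000) = 0.998336
Series (M4 and [0.998336]): 0.727000 × 0.998336 = 0.725790
Parallel ([0.883495] and [0.725790]): 1 − (1 − 0.883495)(1 − 0.725790) = 0.9681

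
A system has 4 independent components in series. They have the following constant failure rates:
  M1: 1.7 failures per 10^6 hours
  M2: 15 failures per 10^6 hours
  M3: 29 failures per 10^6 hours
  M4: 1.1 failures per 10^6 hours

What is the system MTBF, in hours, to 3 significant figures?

21400

Series of exponential components: λ_sys = Σ λ_i
λ_sys = 0.0000017 + 0.000015 + 0.000029 + 0.0000011 = 4.6800e-05 /h
MTBF = 1 / λ_sys = 21400 h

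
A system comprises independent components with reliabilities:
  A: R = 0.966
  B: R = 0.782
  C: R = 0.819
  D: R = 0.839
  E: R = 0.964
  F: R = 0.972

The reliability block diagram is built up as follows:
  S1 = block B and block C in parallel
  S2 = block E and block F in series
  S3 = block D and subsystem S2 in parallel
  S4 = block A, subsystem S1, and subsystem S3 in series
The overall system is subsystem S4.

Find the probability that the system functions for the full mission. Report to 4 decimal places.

Parallel (B and C): 1 − (1 − 0.782000)(1 − 0.819000) = 0.960542
Series (E and F): 0.964000 × 0.972000 = 0.937008
Parallel (D and [0.937008]): 1 − (1 − 0.839000)(1 − 0.937008) = 0.989858
Series (A, [0.960542], and [0.989858]): 0.966000 × 0.960542 × 0.989858 = 0.9185

0.9185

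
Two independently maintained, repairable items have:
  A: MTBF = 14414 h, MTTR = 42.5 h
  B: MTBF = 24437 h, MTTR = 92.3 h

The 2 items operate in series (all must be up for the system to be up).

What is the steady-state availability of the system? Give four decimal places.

A(A) = MTBF/(MTBF+MTTR) = 14414/(14414+42.5) = 0.997060
A(B) = MTBF/(MTBF+MTTR) = 24437/(24437+92.3) = 0.996237
Series availability: 0.997060 × 0.996237 = 0.9933

0.9933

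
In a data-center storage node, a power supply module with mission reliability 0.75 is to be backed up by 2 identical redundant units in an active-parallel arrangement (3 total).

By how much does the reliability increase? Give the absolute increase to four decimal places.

R_before = 0.75
R_after = 1 − (1 − 0.75)^3 = 0.9844
ΔR = 0.9844 − 0.75 = 0.2344

0.2344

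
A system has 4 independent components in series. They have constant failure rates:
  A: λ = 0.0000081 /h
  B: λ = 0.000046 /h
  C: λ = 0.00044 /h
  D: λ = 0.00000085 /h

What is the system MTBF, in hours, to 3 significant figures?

2020

Series of exponential components: λ_sys = Σ λ_i
λ_sys = 0.0000081 + 0.000046 + 0.00044 + 0.00000085 = 4.9495e-04 /h
MTBF = 1 / λ_sys = 2020 h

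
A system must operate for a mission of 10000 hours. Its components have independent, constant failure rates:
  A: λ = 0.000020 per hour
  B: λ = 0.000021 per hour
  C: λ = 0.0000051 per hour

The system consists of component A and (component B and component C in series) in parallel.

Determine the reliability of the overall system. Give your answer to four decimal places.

R(A) = exp(−0.000020 × 10000) = 0.818731
R(B) = exp(−0.000021 × 10000) = 0.810584
R(C) = exp(−0.0000051 × 10000) = 0.950279
Series (B and C): 0.810584 × 0.950279 = 0.770281
Parallel (A and [0.770281]): 1 − (1 − 0.818731)(1 − 0.770281) = 0.9584

0.9584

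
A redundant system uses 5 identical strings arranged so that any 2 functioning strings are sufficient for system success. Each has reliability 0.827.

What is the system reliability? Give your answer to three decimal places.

R = Σ_{i=2}^{5} C(5,i) p^i (1−p)^{5−i} with p = 0.827
C(5,2)·0.827^2·0.173^3 = 0.03541
C(5,3)·0.827^3·0.173^2 = 0.16928
C(5,4)·0.827^4·0.173^1 = 0.40461
C(5,5)·0.827^5·0.173^0 = 0.38684
Sum = 0.996

0.996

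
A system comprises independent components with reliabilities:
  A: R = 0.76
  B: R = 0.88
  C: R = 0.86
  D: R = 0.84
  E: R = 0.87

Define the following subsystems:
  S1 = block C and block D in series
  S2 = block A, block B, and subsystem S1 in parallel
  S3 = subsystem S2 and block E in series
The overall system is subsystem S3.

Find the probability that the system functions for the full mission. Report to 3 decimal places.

0.863

Series (C and D): 0.86000 × 0.84000 = 0.72240
Parallel (A, B, and [0.72240]): 1 − (1 − 0.76000)(1 − 0.88000)(1 − 0.72240) = 0.99201
Series ([0.99201] and E): 0.99201 × 0.87000 = 0.863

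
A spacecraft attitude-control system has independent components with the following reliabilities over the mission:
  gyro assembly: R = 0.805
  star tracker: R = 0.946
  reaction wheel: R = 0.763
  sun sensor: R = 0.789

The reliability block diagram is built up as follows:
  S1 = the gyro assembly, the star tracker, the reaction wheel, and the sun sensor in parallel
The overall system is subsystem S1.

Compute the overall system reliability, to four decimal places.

0.9995

Parallel (gyro assembly, star tracker, reaction wheel, and sun sensor): 1 − (1 − 0.805000)(1 − 0.946000)(1 − 0.763000)(1 − 0.789000) = 0.9995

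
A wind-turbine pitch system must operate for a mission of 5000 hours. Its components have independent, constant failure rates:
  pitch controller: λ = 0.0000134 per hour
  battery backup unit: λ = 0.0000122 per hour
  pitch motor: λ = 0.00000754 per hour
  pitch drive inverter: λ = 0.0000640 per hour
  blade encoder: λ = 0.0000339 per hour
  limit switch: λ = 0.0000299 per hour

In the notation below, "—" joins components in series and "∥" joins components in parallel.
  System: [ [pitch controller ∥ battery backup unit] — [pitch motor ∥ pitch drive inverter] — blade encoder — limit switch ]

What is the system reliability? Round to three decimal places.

0.717

R(pitch controller) = exp(−0.0000134 × 5000) = 0.93520
R(battery backup unit) = exp(−0.0000122 × 5000) = 0.94082
R(pitch motor) = exp(−0.00000754 × 5000) = 0.96300
R(pitch drive inverter) = exp(−0.0000640 × 5000) = 0.72615
R(blade encoder) = exp(−0.0000339 × 5000) = 0.84409
R(limit switch) = exp(−0.0000299 × 5000) = 0.86114
Parallel (pitch controller and battery backup unit): 1 − (1 − 0.93520)(1 − 0.94082) = 0.99617
Parallel (pitch motor and pitch drive inverter): 1 − (1 − 0.96300)(1 − 0.72615) = 0.98987
Series ([0.99617], [0.98987], blade encoder, and limit switch): 0.99617 × 0.98987 × 0.84409 × 0.86114 = 0.717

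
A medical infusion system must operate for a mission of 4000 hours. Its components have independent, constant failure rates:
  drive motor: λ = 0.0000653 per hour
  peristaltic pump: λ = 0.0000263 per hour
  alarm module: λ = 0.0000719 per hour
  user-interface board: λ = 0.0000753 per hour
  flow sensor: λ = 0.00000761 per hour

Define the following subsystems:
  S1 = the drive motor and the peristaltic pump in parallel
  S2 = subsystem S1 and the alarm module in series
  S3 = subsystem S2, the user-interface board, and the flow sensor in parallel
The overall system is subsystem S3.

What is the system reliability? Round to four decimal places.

R(drive motor) = exp(−0.0000653 × 4000) = 0.770127
R(peristaltic pump) = exp(−0.0000263 × 4000) = 0.900144
R(alarm module) = exp(−0.0000719 × 4000) = 0.750062
R(user-interface board) = exp(−0.0000753 × 4000) = 0.739930
R(flow sensor) = exp(−0.00000761 × 4000) = 0.970019
Parallel (drive motor and peristaltic pump): 1 − (1 − 0.770127)(1 − 0.900144) = 0.977046
Series ([0.977046] and alarm module): 0.977046 × 0.750062 = 0.732845
Parallel ([0.732845], user-interface board, and flow sensor): 1 − (1 − 0.732845)(1 − 0.739930)(1 − 0.970019) = 0.9979

0.9979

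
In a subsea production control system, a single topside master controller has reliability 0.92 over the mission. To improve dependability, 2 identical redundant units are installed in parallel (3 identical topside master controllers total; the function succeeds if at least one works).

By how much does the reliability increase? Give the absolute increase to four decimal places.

0.0795

R_before = 0.92
R_after = 1 − (1 − 0.92)^3 = 0.9995
ΔR = 0.9995 − 0.92 = 0.0795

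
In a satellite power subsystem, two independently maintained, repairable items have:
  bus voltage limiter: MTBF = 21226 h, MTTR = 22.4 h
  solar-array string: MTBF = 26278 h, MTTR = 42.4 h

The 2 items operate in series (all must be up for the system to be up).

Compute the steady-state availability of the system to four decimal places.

0.9973

A(bus voltage limiter) = MTBF/(MTBF+MTTR) = 21226/(21226+22.4) = 0.998946
A(solar-array string) = MTBF/(MTBF+MTTR) = 26278/(26278+42.4) = 0.998389
Series availability: 0.998946 × 0.998389 = 0.9973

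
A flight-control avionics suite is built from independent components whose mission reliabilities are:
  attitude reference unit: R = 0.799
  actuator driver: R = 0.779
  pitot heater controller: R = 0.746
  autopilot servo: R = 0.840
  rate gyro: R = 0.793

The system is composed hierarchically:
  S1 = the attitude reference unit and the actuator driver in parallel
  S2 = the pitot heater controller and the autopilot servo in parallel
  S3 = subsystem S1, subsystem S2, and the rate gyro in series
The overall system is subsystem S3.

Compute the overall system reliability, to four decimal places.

0.7270

Parallel (attitude reference unit and actuator driver): 1 − (1 − 0.799000)(1 − 0.779000) = 0.955579
Parallel (pitot heater controller and autopilot servo): 1 − (1 − 0.746000)(1 − 0.840000) = 0.959360
Series ([0.955579], [0.959360], and rate gyro): 0.955579 × 0.959360 × 0.793000 = 0.7270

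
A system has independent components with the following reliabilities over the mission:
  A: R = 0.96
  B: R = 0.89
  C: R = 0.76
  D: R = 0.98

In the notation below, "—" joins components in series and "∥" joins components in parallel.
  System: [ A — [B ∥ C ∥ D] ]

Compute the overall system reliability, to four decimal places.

0.9595

Parallel (B, C, and D): 1 − (1 − 0.890000)(1 − 0.760000)(1 − 0.980000) = 0.999472
Series (A and [0.999472]): 0.960000 × 0.999472 = 0.9595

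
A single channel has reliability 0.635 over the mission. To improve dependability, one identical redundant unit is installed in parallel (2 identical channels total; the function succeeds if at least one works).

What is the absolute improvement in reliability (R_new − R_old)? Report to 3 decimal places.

0.232

R_before = 0.635
R_after = 1 − (1 − 0.635)^2 = 0.867
ΔR = 0.867 − 0.635 = 0.232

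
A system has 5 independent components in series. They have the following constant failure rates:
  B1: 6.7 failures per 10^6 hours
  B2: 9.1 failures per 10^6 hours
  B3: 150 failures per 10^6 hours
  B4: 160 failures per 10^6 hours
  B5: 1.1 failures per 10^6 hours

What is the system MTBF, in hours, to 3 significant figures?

Series of exponential components: λ_sys = Σ λ_i
λ_sys = 0.0000067 + 0.0000091 + 0.00015 + 0.00016 + 0.0000011 = 3.2690e-04 /h
MTBF = 1 / λ_sys = 3060 h

3060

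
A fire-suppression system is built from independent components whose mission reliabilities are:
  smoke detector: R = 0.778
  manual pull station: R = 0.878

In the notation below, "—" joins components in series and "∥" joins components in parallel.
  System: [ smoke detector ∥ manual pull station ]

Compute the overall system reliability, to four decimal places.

Parallel (smoke detector and manual pull station): 1 − (1 − 0.778000)(1 − 0.878000) = 0.9729

0.9729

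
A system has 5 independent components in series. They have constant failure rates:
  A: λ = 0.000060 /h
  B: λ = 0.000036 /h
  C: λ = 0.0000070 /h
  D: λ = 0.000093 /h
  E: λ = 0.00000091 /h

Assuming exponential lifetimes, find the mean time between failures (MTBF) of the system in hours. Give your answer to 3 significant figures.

5080

Series of exponential components: λ_sys = Σ λ_i
λ_sys = 0.000060 + 0.000036 + 0.0000070 + 0.000093 + 0.00000091 = 1.9691e-04 /h
MTBF = 1 / λ_sys = 5080 h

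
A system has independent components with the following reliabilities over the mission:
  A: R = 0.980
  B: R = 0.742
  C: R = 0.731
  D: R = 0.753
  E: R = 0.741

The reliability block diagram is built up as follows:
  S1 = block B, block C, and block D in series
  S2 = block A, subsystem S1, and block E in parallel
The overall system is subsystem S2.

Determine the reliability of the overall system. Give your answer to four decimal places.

Series (B, C, and D): 0.742000 × 0.731000 × 0.753000 = 0.408429
Parallel (A, [0.408429], and E): 1 − (1 − 0.980000)(1 − 0.408429)(1 − 0.741000) = 0.9969

0.9969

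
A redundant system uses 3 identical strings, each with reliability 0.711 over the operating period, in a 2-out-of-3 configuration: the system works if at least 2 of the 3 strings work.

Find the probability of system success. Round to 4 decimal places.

0.7977

R = Σ_{i=2}^{3} C(3,i) p^i (1−p)^{3−i} with p = 0.711
C(3,2)·0.711^2·0.289^1 = 0.438287
C(3,3)·0.711^3·0.289^0 = 0.359425
Sum = 0.7977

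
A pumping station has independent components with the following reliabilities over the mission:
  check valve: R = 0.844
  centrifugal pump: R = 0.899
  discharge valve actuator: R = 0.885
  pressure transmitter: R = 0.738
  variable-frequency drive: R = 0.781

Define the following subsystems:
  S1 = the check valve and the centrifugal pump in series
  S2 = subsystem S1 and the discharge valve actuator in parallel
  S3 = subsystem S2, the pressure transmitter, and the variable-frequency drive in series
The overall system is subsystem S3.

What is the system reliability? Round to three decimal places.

0.560

Series (check valve and centrifugal pump): 0.84400 × 0.89900 = 0.75876
Parallel ([0.75876] and discharge valve actuator): 1 − (1 − 0.75876)(1 − 0.88500) = 0.97226
Series ([0.97226], pressure transmitter, and variable-frequency drive): 0.97226 × 0.73800 × 0.78100 = 0.560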